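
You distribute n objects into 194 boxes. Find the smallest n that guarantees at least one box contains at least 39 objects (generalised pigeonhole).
n = (39 − 1)·194 + 1 = 7373

By the generalised pigeonhole principle, to guarantee some box contains ≥ r objects we need more than (r − 1) · k objects total. Threshold: n = (r − 1) · k + 1. With r = 39 and k = 194: n = 38 · 194 + 1 = 7372 + 1 = 7373. For n = 7372 = 38 · 194, we can put exactly 38 objects in every box, avoiding 39 in any single one — so 7373 is tight.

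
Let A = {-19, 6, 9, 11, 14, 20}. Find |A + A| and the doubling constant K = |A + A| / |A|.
K = |A + A| / |A| = 20/6 = 10/3

Enumerate A + A = {a + b : a, b ∈ A}. With |A| = 6, there are |A|^2 = 36 ordered sum pairs; collecting distinct values, A + A = {-38, -13, -10, -8, -5, 1, 12, 15, 17, 18, 20, 22, 23, 25, 26, 28, 29, 31, 34, 40}, so |A + A| = 20. Thus K = 20/6 = 10/3. For comparison, the minimum possible |A + A| over all 6-element sets is 2·6 − 1 = 11 (so min K = 11/6), attained only by arithmetic progressions.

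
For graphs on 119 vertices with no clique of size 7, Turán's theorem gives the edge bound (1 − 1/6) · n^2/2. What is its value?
Turán density bound = (5/6) · 119^2/2 = 70805/12 ≈ 5900.4167

Turán's theorem: ex(n, K_{r+1}) is achieved by the complete r-partite Turán graph T(n, r) with parts as balanced as possible, and is at most (1 − 1/r) · n^2/2. For r = 6, n = 119: the density bound is (5/6) · 14161/2 = 70805/12 ≈ 5900.4167. The integer-valued extremum is e(T(119, 6)) = 5900, which is strictly less than the density bound 70805/12 since 6 ∤ 119 (the parts of T(119, 6) cannot all be equal).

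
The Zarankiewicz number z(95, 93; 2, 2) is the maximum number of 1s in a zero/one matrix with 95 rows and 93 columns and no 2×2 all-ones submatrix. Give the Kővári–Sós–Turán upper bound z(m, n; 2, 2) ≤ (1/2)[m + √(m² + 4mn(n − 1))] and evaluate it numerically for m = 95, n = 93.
z(95, 93; 2, 2) ≤ (1/2)[95 + √(95² + 4·95·93·92)] = (1/2)[95 + √3260305] = 950.3157

Kővári–Sós–Turán: let r_1, ..., r_95 be the row sums and z = Σ r_i the total number of 1s. Each pair of columns can share at most one row with both entries 1 (else a 2×2 all-ones block appears), so Σ_i C(r_i, 2) ≤ C(93, 2) = 4278. By convexity Σ_i C(r_i, 2) ≥ 95·C(z/95, 2) = z(z − 95)/(2·95), giving z² − 95z − 95·93·92 ≤ 0 and hence z ≤ (1/2)[95 + √(9025 + 4·812820)] = (1/2)[95 + √3260305] ≈ (1/2)(95 + 1805.6315) = 950.3157.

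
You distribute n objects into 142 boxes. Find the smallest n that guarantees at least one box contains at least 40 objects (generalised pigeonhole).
n = (40 − 1)·142 + 1 = 5539

By the generalised pigeonhole principle, to guarantee some box contains ≥ r objects we need more than (r − 1) · k objects total. Threshold: n = (r − 1) · k + 1. With r = 40 and k = 142: n = 39 · 142 + 1 = 5538 + 1 = 5539. For n = 5538 = 39 · 142, we can put exactly 39 objects in every box, avoiding 40 in any single one — so 5539 is tight.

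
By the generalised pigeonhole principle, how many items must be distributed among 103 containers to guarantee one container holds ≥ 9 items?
n = (9 − 1)·103 + 1 = 825

By the generalised pigeonhole principle, to guarantee some box contains ≥ r objects we need more than (r − 1) · k objects total. Threshold: n = (r − 1) · k + 1. With r = 9 and k = 103: n = 8 · 103 + 1 = 824 + 1 = 825. For n = 824 = 8 · 103, we can put exactly 8 objects in every box, avoiding 9 in any single one — so 825 is tight.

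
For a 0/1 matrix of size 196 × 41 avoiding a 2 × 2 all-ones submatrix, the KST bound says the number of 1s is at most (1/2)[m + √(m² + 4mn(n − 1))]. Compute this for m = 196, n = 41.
z(196, 41; 2, 2) ≤ (1/2)[196 + √(196² + 4·196·41·40)] = (1/2)[196 + √1324176] = 673.3642

Kővári–Sós–Turán: let r_1, ..., r_196 be the row sums and z = Σ r_i the total number of 1s. Each pair of columns can share at most one row with both entries 1 (else a 2×2 all-ones block appears), so Σ_i C(r_i, 2) ≤ C(41, 2) = 820. By convexity Σ_i C(r_i, 2) ≥ 196·C(z/196, 2) = z(z − 196)/(2·196), giving z² − 196z − 196·41·40 ≤ 0 and hence z ≤ (1/2)[196 + √(38416 + 4·321440)] = (1/2)[196 + √1324176] ≈ (1/2)(196 + 1150.7285) = 673.3642.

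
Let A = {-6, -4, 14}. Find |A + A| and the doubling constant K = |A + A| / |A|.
K = |A + A| / |A| = 6/3 = 2

Enumerate A + A = {a + b : a, b ∈ A}. With |A| = 3, there are |A|^2 = 9 ordered sum pairs; collecting distinct values, A + A = {-12, -10, -8, 8, 10, 28}, so |A + A| = 6. Thus K = 6/3 = 2. For comparison, the minimum possible |A + A| over all 3-element sets is 2·3 − 1 = 5 (so min K = 5/3), attained only by arithmetic progressions.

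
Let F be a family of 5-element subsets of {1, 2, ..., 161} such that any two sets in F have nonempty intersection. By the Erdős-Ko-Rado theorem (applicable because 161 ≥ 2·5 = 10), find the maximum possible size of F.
max |F| = C(160, 4) = 26294360

The Erdős-Ko-Rado theorem states: for n ≥ 2k, an intersecting family of k-subsets of an n-element set has size at most C(n − 1, k − 1), with equality for 'star' families {A ⊆ [n] : |A| = k, i ∈ A} (fix an element i). For n = 161, k = 5: C(160, 4) = 26294360.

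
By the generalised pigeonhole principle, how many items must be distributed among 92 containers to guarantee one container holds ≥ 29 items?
n = (29 − 1)·92 + 1 = 2577

By the generalised pigeonhole principle, to guarantee some box contains ≥ r objects we need more than (r − 1) · k objects total. Threshold: n = (r − 1) · k + 1. With r = 29 and k = 92: n = 28 · 92 + 1 = 2576 + 1 = 2577. For n = 2576 = 28 · 92, we can put exactly 28 objects in every box, avoiding 29 in any single one — so 2577 is tight.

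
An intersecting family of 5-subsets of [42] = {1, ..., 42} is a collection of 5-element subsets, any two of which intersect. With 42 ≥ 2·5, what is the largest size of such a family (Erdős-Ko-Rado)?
max |F| = C(41, 4) = 101270

The Erdős-Ko-Rado theorem states: for n ≥ 2k, an intersecting family of k-subsets of an n-element set has size at most C(n − 1, k − 1), with equality for 'star' families {A ⊆ [n] : |A| = k, i ∈ A} (fix an element i). For n = 42, k = 5: C(41, 4) = 101270.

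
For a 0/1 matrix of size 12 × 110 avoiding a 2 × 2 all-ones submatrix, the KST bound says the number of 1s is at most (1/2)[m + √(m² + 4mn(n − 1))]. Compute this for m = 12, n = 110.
z(12, 110; 2, 2) ≤ (1/2)[12 + √(12² + 4·12·110·109)] = (1/2)[12 + √575664] = 385.3626

Kővári–Sós–Turán: let r_1, ..., r_12 be the row sums and z = Σ r_i the total number of 1s. Each pair of columns can share at most one row with both entries 1 (else a 2×2 all-ones block appears), so Σ_i C(r_i, 2) ≤ C(110, 2) = 5995. By convexity Σ_i C(r_i, 2) ≥ 12·C(z/12, 2) = z(z − 12)/(2·12), giving z² − 12z − 12·110·109 ≤ 0 and hence z ≤ (1/2)[12 + √(144 + 4·143880)] = (1/2)[12 + √575664] ≈ (1/2)(12 + 758.7252) = 385.3626.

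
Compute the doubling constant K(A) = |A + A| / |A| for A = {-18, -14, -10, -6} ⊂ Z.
K = |A + A| / |A| = 7/4

Enumerate A + A = {a + b : a, b ∈ A}. With |A| = 4, there are |A|^2 = 16 ordered sum pairs; collecting distinct values, A + A = {-36, -32, -28, -24, -20, -16, -12}, so |A + A| = 7. Thus K = 7/4. Here |A + A| = 2|A| − 1 = 7, the minimum possible — so K = 7/4 is minimal, which holds iff A is an arithmetic progression.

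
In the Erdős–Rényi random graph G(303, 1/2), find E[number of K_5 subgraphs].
E[# K_5] = C(303, 5) · (1/2)^C(5, 2) = 20588621235 / 2^10 ≈ 20106075.424805

For each 5-subset S of vertices (there are C(303, 5) = 20588621235 such S), let X_S = 1 if S induces a K_5 (all C(5, 2) = 10 edges present). Then P(X_S = 1) = (1/2)^10 = 1/1024. By linearity of expectation, E[# K_5] = C(303, 5) · (1/2)^10 = 20588621235 / 1024 ≈ 20106075.424805.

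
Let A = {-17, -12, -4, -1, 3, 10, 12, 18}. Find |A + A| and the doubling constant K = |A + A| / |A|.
K = |A + A| / |A| = 32/8 = 4

Enumerate A + A = {a + b : a, b ∈ A}. With |A| = 8, there are |A|^2 = 64 ordered sum pairs; collecting distinct values, A + A = {-34, -29, -24, -21, -18, -16, -14, -13, -9, -8, -7, -5, -2, -1, 0, 1, 2, 6, 8, 9, 11, 13, 14, 15, 17, 20, 21, 22, 24, 28, 30, 36}, so |A + A| = 32. Thus K = 32/8 = 4. For comparison, the minimum possible |A + A| over all 8-element sets is 2·8 − 1 = 15 (so min K = 15/8), attained only by arithmetic progressions.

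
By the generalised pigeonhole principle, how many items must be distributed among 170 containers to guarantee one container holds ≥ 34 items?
n = (34 − 1)·170 + 1 = 5611

By the generalised pigeonhole principle, to guarantee some box contains ≥ r objects we need more than (r − 1) · k objects total. Threshold: n = (r − 1) · k + 1. With r = 34 and k = 170: n = 33 · 170 + 1 = 5610 + 1 = 5611. For n = 5610 = 33 · 170, we can put exactly 33 objects in every box, avoiding 34 in any single one — so 5611 is tight.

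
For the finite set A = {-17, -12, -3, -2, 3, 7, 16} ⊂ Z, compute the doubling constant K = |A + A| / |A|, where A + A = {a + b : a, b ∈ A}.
K = |A + A| / |A| = 24/7

Enumerate A + A = {a + b : a, b ∈ A}. With |A| = 7, there are |A|^2 = 49 ordered sum pairs; collecting distinct values, A + A = {-34, -29, -24, -20, -19, -15, -14, -10, -9, -6, -5, -4, -1, 0, 1, 4, 5, 6, 10, 13, 14, 19, 23, 32}, so |A + A| = 24. Thus K = 24/7. For comparison, the minimum possible |A + A| over all 7-element sets is 2·7 − 1 = 13 (so min K = 13/7), attained only by arithmetic progressions.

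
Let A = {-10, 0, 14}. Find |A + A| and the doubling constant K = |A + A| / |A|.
K = |A + A| / |A| = 6/3 = 2

Enumerate A + A = {a + b : a, b ∈ A}. With |A| = 3, there are |A|^2 = 9 ordered sum pairs; collecting distinct values, A + A = {-20, -10, 0, 4, 14, 28}, so |A + A| = 6. Thus K = 6/3 = 2. For comparison, the minimum possible |A + A| over all 3-element sets is 2·3 − 1 = 5 (so min K = 5/3), attained only by arithmetic progressions.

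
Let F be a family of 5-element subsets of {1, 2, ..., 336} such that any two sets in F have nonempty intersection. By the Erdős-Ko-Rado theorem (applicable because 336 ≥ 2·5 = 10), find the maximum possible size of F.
max |F| = C(335, 4) = 515421285

The Erdős-Ko-Rado theorem states: for n ≥ 2k, an intersecting family of k-subsets of an n-element set has size at most C(n − 1, k − 1), with equality for 'star' families {A ⊆ [n] : |A| = k, i ∈ A} (fix an element i). For n = 336, k = 5: C(335, 4) = 515421285.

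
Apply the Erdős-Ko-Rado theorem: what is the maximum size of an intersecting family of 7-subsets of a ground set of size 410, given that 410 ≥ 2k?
max |F| = C(409, 6) = 6266251272204

The Erdős-Ko-Rado theorem states: for n ≥ 2k, an intersecting family of k-subsets of an n-element set has size at most C(n − 1, k − 1), with equality for 'star' families {A ⊆ [n] : |A| = k, i ∈ A} (fix an element i). For n = 410, k = 7: C(409, 6) = 6266251272204.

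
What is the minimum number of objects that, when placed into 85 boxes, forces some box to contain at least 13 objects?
n = (13 − 1)·85 + 1 = 1021

By the generalised pigeonhole principle, to guarantee some box contains ≥ r objects we need more than (r − 1) · k objects total. Threshold: n = (r − 1) · k + 1. With r = 13 and k = 85: n = 12 · 85 + 1 = 1020 + 1 = 1021. For n = 1020 = 12 · 85, we can put exactly 12 objects in every box, avoiding 13 in any single one — so 1021 is tight.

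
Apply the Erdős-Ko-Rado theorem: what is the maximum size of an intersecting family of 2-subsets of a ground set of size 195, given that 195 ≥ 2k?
max |F| = C(194, 1) = 194

Erdős-Ko-Rado (1961): when n ≥ 2k, max |F| = C(n−1, k−1). The bound is attained by the star {A : i ∈ A} for any fixed i ∈ [n]. Here C(195−1, 2−1) = C(194, 1) = 194.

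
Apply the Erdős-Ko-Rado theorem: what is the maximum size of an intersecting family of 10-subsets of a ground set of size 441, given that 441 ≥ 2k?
max |F| = C(440, 9) = 1568725045107044880

Erdős-Ko-Rado (1961): when n ≥ 2k, max |F| = C(n−1, k−1). The bound is attained by the star {A : i ∈ A} for any fixed i ∈ [n]. Here C(441−1, 10−1) = C(440, 9) = 1568725045107044880.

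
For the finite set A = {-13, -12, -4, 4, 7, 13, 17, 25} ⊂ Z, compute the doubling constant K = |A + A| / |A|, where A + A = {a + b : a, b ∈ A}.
K = |A + A| / |A| = 32/8 = 4

Enumerate A + A = {a + b : a, b ∈ A}. With |A| = 8, there are |A|^2 = 64 ordered sum pairs; collecting distinct values, A + A = {-26, -25, -24, -17, -16, -9, -8, -6, -5, 0, 1, 3, 4, 5, 8, 9, 11, 12, 13, 14, 17, 20, 21, 24, 26, 29, 30, 32, 34, 38, 42, 50}, so |A + A| = 32. Thus K = 32/8 = 4. For comparison, the minimum possible |A + A| over all 8-element sets is 2·8 − 1 = 15 (so min K = 15/8), attained only by arithmetic progressions.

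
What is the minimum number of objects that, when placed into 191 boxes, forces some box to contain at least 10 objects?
n = (10 − 1)·191 + 1 = 1720

By the generalised pigeonhole principle, to guarantee some box contains ≥ r objects we need more than (r − 1) · k objects total. Threshold: n = (r − 1) · k + 1. With r = 10 and k = 191: n = 9 · 191 + 1 = 1719 + 1 = 1720. For n = 1719 = 9 · 191, we can put exactly 9 objects in every box, avoiding 10 in any single one — so 1720 is tight.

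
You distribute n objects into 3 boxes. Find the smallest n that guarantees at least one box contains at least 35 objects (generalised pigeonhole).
n = (35 − 1)·3 + 1 = 103

By the generalised pigeonhole principle, to guarantee some box contains ≥ r objects we need more than (r − 1) · k objects total. Threshold: n = (r − 1) · k + 1. With r = 35 and k = 3: n = 34 · 3 + 1 = 102 + 1 = 103. For n = 102 = 34 · 3, we can put exactly 34 objects in every box, avoiding 35 in any single one — so 103 is tight.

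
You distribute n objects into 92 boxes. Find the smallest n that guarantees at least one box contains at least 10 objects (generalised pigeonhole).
n = (10 − 1)·92 + 1 = 829

By the generalised pigeonhole principle, to guarantee some box contains ≥ r objects we need more than (r − 1) · k objects total. Threshold: n = (r − 1) · k + 1. With r = 10 and k = 92: n = 9 · 92 + 1 = 828 + 1 = 829. For n = 828 = 9 · 92, we can put exactly 9 objects in every box, avoiding 10 in any single one — so 829 is tight.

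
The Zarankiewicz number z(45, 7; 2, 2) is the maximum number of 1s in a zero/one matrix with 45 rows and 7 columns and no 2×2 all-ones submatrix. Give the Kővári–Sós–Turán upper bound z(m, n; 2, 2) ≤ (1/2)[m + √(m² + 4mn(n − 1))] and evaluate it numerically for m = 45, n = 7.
z(45, 7; 2, 2) ≤ (1/2)[45 + √(45² + 4·45·7·6)] = (1/2)[45 + √9585] = 71.4515

Kővári–Sós–Turán: let r_1, ..., r_45 be the row sums and z = Σ r_i the total number of 1s. Each pair of columns can share at most one row with both entries 1 (else a 2×2 all-ones block appears), so Σ_i C(r_i, 2) ≤ C(7, 2) = 21. By convexity Σ_i C(r_i, 2) ≥ 45·C(z/45, 2) = z(z − 45)/(2·45), giving z² − 45z − 45·7·6 ≤ 0 and hence z ≤ (1/2)[45 + √(2025 + 4·1890)] = (1/2)[45 + √9585] ≈ (1/2)(45 + 97.903) = 71.4515.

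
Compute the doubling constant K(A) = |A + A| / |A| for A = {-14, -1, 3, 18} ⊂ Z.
K = |A + A| / |A| = 10/4 = 5/2

Enumerate A + A = {a + b : a, b ∈ A}. With |A| = 4, there are |A|^2 = 16 ordered sum pairs; collecting distinct values, A + A = {-28, -15, -11, -2, 2, 4, 6, 17, 21, 36}, so |A + A| = 10. Thus K = 10/4 = 5/2. For comparison, the minimum possible |A + A| over all 4-element sets is 2·4 − 1 = 7 (so min K = 7/4), attained only by arithmetic progressions.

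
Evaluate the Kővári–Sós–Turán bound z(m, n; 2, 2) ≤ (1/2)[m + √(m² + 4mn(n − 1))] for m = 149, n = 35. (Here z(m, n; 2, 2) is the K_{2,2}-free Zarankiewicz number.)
z(149, 35; 2, 2) ≤ (1/2)[149 + √(149² + 4·149·35·34)] = (1/2)[149 + √731441] = 502.1216

Kővári–Sós–Turán: let r_1, ..., r_149 be the row sums and z = Σ r_i the total number of 1s. Each pair of columns can share at most one row with both entries 1 (else a 2×2 all-ones block appears), so Σ_i C(r_i, 2) ≤ C(35, 2) = 595. By convexity Σ_i C(r_i, 2) ≥ 149·C(z/149, 2) = z(z − 149)/(2·149), giving z² − 149z − 149·35·34 ≤ 0 and hence z ≤ (1/2)[149 + √(22201 + 4·177310)] = (1/2)[149 + √731441] ≈ (1/2)(149 + 855.2432) = 502.1216.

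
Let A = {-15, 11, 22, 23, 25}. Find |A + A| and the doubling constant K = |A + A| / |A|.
K = |A + A| / |A| = 15/5 = 3

Enumerate A + A = {a + b : a, b ∈ A}. With |A| = 5, there are |A|^2 = 25 ordered sum pairs; collecting distinct values, A + A = {-30, -4, 7, 8, 10, 22, 33, 34, 36, 44, 45, 46, 47, 48, 50}, so |A + A| = 15. Thus K = 15/5 = 3. For comparison, the minimum possible |A + A| over all 5-element sets is 2·5 − 1 = 9 (so min K = 9/5), attained only by arithmetic progressions.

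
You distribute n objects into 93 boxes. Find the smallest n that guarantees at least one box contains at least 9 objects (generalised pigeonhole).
n = (9 − 1)·93 + 1 = 745

By the generalised pigeonhole principle, to guarantee some box contains ≥ r objects we need more than (r − 1) · k objects total. Threshold: n = (r − 1) · k + 1. With r = 9 and k = 93: n = 8 · 93 + 1 = 744 + 1 = 745. For n = 744 = 8 · 93, we can put exactly 8 objects in every box, avoiding 9 in any single one — so 745 is tight.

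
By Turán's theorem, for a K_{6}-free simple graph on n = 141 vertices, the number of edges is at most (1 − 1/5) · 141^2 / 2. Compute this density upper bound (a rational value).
Turán density bound = (4/5) · 141^2/2 = 39762/5 ≈ 7952.4

Turán's theorem: ex(n, K_{r+1}) is achieved by the complete r-partite Turán graph T(n, r) with parts as balanced as possible, and is at most (1 − 1/r) · n^2/2. For r = 5, n = 141: the density bound is (4/5) · 19881/2 = 39762/5 ≈ 7952.4. The integer-valued extremum is e(T(141, 5)) = 7952, which is strictly less than the density bound 39762/5 since 5 ∤ 141 (the parts of T(141, 5) cannot all be equal).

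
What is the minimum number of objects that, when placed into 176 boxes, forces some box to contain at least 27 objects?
n = (27 − 1)·176 + 1 = 4577

By the generalised pigeonhole principle, to guarantee some box contains ≥ r objects we need more than (r − 1) · k objects total. Threshold: n = (r − 1) · k + 1. With r = 27 and k = 176: n = 26 · 176 + 1 = 4576 + 1 = 4577. For n = 4576 = 26 · 176, we can put exactly 26 objects in every box, avoiding 27 in any single one — so 4577 is tight.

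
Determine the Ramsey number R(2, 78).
R(2, 78) = 78

R(2, k) = k for all k ≥ 2: in a 2-colouring of K_k, either some edge is red (a red K_2) or all edges are blue (a blue K_k). And K_{77} coloured all-blue has no blue K_78, so R(2, 78) > 77. Hence R(2, 78) = 78.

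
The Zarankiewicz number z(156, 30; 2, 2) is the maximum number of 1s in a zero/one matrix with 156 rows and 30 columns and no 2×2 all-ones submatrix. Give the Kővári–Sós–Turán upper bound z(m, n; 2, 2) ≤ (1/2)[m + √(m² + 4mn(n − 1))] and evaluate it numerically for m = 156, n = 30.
z(156, 30; 2, 2) ≤ (1/2)[156 + √(156² + 4·156·30·29)] = (1/2)[156 + √567216] = 454.5687

Kővári–Sós–Turán: let r_1, ..., r_156 be the row sums and z = Σ r_i the total number of 1s. Each pair of columns can share at most one row with both entries 1 (else a 2×2 all-ones block appears), so Σ_i C(r_i, 2) ≤ C(30, 2) = 435. By convexity Σ_i C(r_i, 2) ≥ 156·C(z/156, 2) = z(z − 156)/(2·156), giving z² − 156z − 156·30·29 ≤ 0 and hence z ≤ (1/2)[156 + √(24336 + 4·135720)] = (1/2)[156 + √567216] ≈ (1/2)(156 + 753.1374) = 454.5687.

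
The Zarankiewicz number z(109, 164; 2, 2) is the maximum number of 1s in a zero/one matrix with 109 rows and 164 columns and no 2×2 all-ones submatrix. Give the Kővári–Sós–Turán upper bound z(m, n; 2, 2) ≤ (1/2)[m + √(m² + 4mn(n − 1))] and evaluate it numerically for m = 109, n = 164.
z(109, 164; 2, 2) ≤ (1/2)[109 + √(109² + 4·109·164·163)] = (1/2)[109 + √11667033] = 1762.3519

Kővári–Sós–Turán: let r_1, ..., r_109 be the row sums and z = Σ r_i the total number of 1s. Each pair of columns can share at most one row with both entries 1 (else a 2×2 all-ones block appears), so Σ_i C(r_i, 2) ≤ C(164, 2) = 13366. By convexity Σ_i C(r_i, 2) ≥ 109·C(z/109, 2) = z(z − 109)/(2·109), giving z² − 109z − 109·164·163 ≤ 0 and hence z ≤ (1/2)[109 + √(11881 + 4·2913788)] = (1/2)[109 + √11667033] ≈ (1/2)(109 + 3415.7039) = 1762.3519.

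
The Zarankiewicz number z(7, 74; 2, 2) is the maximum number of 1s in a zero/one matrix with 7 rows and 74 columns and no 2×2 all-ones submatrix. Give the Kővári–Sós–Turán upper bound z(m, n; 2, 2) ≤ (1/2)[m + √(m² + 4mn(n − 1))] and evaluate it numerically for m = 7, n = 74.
z(7, 74; 2, 2) ≤ (1/2)[7 + √(7² + 4·7·74·73)] = (1/2)[7 + √151305] = 197.9897

Kővári–Sós–Turán: let r_1, ..., r_7 be the row sums and z = Σ r_i the total number of 1s. Each pair of columns can share at most one row with both entries 1 (else a 2×2 all-ones block appears), so Σ_i C(r_i, 2) ≤ C(74, 2) = 2701. By convexity Σ_i C(r_i, 2) ≥ 7·C(z/7, 2) = z(z − 7)/(2·7), giving z² − 7z − 7·74·73 ≤ 0 and hence z ≤ (1/2)[7 + √(49 + 4·37814)] = (1/2)[7 + √151305] ≈ (1/2)(7 + 388.9794) = 197.9897.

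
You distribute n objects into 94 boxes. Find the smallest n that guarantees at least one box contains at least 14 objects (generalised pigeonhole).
n = (14 − 1)·94 + 1 = 1223

By the generalised pigeonhole principle, to guarantee some box contains ≥ r objects we need more than (r − 1) · k objects total. Threshold: n = (r − 1) · k + 1. With r = 14 and k = 94: n = 13 · 94 + 1 = 1222 + 1 = 1223. For n = 1222 = 13 · 94, we can put exactly 13 objects in every box, avoiding 14 in any single one — so 1223 is tight.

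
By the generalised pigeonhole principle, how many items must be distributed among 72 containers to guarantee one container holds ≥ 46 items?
n = (46 − 1)·72 + 1 = 3241

By the generalised pigeonhole principle, to guarantee some box contains ≥ r objects we need more than (r − 1) · k objects total. Threshold: n = (r − 1) · k + 1. With r = 46 and k = 72: n = 45 · 72 + 1 = 3240 + 1 = 3241. For n = 3240 = 45 · 72, we can put exactly 45 objects in every box, avoiding 46 in any single one — so 3241 is tight.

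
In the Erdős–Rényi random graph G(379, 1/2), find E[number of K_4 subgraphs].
E[# K_4] = C(379, 4) · (1/2)^C(4, 2) = 846153126 / 2^6 = 423076563/32 = 13221142.59375

For each 4-subset S of vertices (there are C(379, 4) = 846153126 such S), let X_S = 1 if S induces a K_4 (all C(4, 2) = 6 edges present). Then P(X_S = 1) = (1/2)^6 = 1/64. By linearity of expectation, E[# K_4] = C(379, 4) · (1/2)^6 = 846153126 / 64 = 423076563/32 = 13221142.59375.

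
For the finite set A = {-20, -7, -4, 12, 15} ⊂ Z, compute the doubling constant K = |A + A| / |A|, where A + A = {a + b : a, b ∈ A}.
K = |A + A| / |A| = 13/5

Enumerate A + A = {a + b : a, b ∈ A}. With |A| = 5, there are |A|^2 = 25 ordered sum pairs; collecting distinct values, A + A = {-40, -27, -24, -14, -11, -8, -5, 5, 8, 11, 24, 27, 30}, so |A + A| = 13. Thus K = 13/5. For comparison, the minimum possible |A + A| over all 5-element sets is 2·5 − 1 = 9 (so min K = 9/5), attained only by arithmetic progressions.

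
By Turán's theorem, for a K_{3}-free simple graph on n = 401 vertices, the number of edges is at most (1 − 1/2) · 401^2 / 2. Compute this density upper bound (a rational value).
Turán density bound = (1/2) · 401^2/2 = 160801/4 ≈ 40200.25

Turán's theorem: ex(n, K_{r+1}) is achieved by the complete r-partite Turán graph T(n, r) with parts as balanced as possible, and is at most (1 − 1/r) · n^2/2. For r = 2, n = 401: the density bound is (1/2) · 160801/2 = 160801/4 ≈ 40200.25. The integer-valued extremum is e(T(401, 2)) = 40200, which is strictly less than the density bound 160801/4 since 2 ∤ 401 (the parts of T(401, 2) cannot all be equal).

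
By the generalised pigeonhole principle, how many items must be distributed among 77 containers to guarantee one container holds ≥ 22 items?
n = (22 − 1)·77 + 1 = 1618

By the generalised pigeonhole principle, to guarantee some box contains ≥ r objects we need more than (r − 1) · k objects total. Threshold: n = (r − 1) · k + 1. With r = 22 and k = 77: n = 21 · 77 + 1 = 1617 + 1 = 1618. For n = 1617 = 21 · 77, we can put exactly 21 objects in every box, avoiding 22 in any single one — so 1618 is tight.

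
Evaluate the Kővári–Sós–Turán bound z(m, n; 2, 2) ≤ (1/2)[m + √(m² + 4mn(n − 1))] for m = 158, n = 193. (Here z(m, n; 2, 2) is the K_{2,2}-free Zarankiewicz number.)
z(158, 193; 2, 2) ≤ (1/2)[158 + √(158² + 4·158·193·192)] = (1/2)[158 + √23444356] = 2499.9686

Kővári–Sós–Turán: let r_1, ..., r_158 be the row sums and z = Σ r_i the total number of 1s. Each pair of columns can share at most one row with both entries 1 (else a 2×2 all-ones block appears), so Σ_i C(r_i, 2) ≤ C(193, 2) = 18528. By convexity Σ_i C(r_i, 2) ≥ 158·C(z/158, 2) = z(z − 158)/(2·158), giving z² − 158z − 158·193·192 ≤ 0 and hence z ≤ (1/2)[158 + √(24964 + 4·5854848)] = (1/2)[158 + √23444356] ≈ (1/2)(158 + 4841.9372) = 2499.9686.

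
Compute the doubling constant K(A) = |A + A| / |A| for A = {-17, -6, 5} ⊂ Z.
K = |A + A| / |A| = 5/3

Enumerate A + A = {a + b : a, b ∈ A}. With |A| = 3, there are |A|^2 = 9 ordered sum pairs; collecting distinct values, A + A = {-34, -23, -12, -1, 10}, so |A + A| = 5. Thus K = 5/3. Here |A + A| = 2|A| − 1 = 5, the minimum possible — so K = 5/3 is minimal, which holds iff A is an arithmetic progression.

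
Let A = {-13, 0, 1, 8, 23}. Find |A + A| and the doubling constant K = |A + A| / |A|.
K = |A + A| / |A| = 15/5 = 3

Enumerate A + A = {a + b : a, b ∈ A}. With |A| = 5, there are |A|^2 = 25 ordered sum pairs; collecting distinct values, A + A = {-26, -13, -12, -5, 0, 1, 2, 8, 9, 10, 16, 23, 24, 31, 46}, so |A + A| = 15. Thus K = 15/5 = 3. For comparison, the minimum possible |A + A| over all 5-element sets is 2·5 − 1 = 9 (so min K = 9/5), attained only by arithmetic progressions.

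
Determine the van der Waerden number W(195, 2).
W(195, 2) = 195 + 1 = 196

A 2-term AP is any pair of integers, so a monochromatic 2-AP exists iff some colour is used at least twice. With 195 colours, the colouring i ↦ i on {1, ..., 195} uses each colour once, avoiding any monochromatic pair, so W(195, 2) > 195. For {1, ..., 196}, pigeonhole forces two integers of the same colour, which form a monochromatic 2-AP. Hence W(195, 2) = 196.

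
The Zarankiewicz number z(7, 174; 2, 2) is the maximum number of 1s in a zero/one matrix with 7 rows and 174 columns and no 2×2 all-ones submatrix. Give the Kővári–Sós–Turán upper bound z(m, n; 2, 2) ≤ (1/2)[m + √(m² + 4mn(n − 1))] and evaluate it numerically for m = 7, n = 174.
z(7, 174; 2, 2) ≤ (1/2)[7 + √(7² + 4·7·174·173)] = (1/2)[7 + √842905] = 462.5493

Kővári–Sós–Turán: let r_1, ..., r_7 be the row sums and z = Σ r_i the total number of 1s. Each pair of columns can share at most one row with both entries 1 (else a 2×2 all-ones block appears), so Σ_i C(r_i, 2) ≤ C(174, 2) = 15051. By convexity Σ_i C(r_i, 2) ≥ 7·C(z/7, 2) = z(z − 7)/(2·7), giving z² − 7z − 7·174·173 ≤ 0 and hence z ≤ (1/2)[7 + √(49 + 4·210714)] = (1/2)[7 + √842905] ≈ (1/2)(7 + 918.0986) = 462.5493.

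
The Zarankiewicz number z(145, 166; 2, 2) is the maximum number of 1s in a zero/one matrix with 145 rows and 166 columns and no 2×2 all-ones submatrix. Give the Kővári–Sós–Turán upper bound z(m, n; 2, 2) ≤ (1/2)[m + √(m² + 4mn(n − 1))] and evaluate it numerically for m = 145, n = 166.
z(145, 166; 2, 2) ≤ (1/2)[145 + √(145² + 4·145·166·165)] = (1/2)[145 + √15907225] = 2066.6931

Kővári–Sós–Turán: let r_1, ..., r_145 be the row sums and z = Σ r_i the total number of 1s. Each pair of columns can share at most one row with both entries 1 (else a 2×2 all-ones block appears), so Σ_i C(r_i, 2) ≤ C(166, 2) = 13695. By convexity Σ_i C(r_i, 2) ≥ 145·C(z/145, 2) = z(z − 145)/(2·145), giving z² − 145z − 145·166·165 ≤ 0 and hence z ≤ (1/2)[145 + √(21025 + 4·3971550)] = (1/2)[145 + √15907225] ≈ (1/2)(145 + 3988.3863) = 2066.6931.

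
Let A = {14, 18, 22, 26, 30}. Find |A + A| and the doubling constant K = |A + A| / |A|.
K = |A + A| / |A| = 9/5

Enumerate A + A = {a + b : a, b ∈ A}. With |A| = 5, there are |A|^2 = 25 ordered sum pairs; collecting distinct values, A + A = {28, 32, 36, 40, 44, 48, 52, 56, 60}, so |A + A| = 9. Thus K = 9/5. Here |A + A| = 2|A| − 1 = 9, the minimum possible — so K = 9/5 is minimal, which holds iff A is an arithmetic progression.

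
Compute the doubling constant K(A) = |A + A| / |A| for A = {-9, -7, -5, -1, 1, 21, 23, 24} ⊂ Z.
K = |A + A| / |A| = 29/8

Enumerate A + A = {a + b : a, b ∈ A}. With |A| = 8, there are |A|^2 = 64 ordered sum pairs; collecting distinct values, A + A = {-18, -16, -14, -12, -10, -8, -6, -4, -2, 0, 2, 12, 14, 15, 16, 17, 18, 19, 20, 22, 23, 24, 25, 42, 44, 45, 46, 47, 48}, so |A + A| = 29. Thus K = 29/8. For comparison, the minimum possible |A + A| over all 8-element sets is 2·8 − 1 = 15 (so min K = 15/8), attained only by arithmetic progressions.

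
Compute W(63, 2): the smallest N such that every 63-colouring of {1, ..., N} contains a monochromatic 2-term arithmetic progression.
W(63, 2) = 63 + 1 = 64

A 2-term AP is any pair of integers, so a monochromatic 2-AP exists iff some colour is used at least twice. With 63 colours, the colouring i ↦ i on {1, ..., 63} uses each colour once, avoiding any monochromatic pair, so W(63, 2) > 63. For {1, ..., 64}, pigeonhole forces two integers of the same colour, which form a monochromatic 2-AP. Hence W(63, 2) = 64.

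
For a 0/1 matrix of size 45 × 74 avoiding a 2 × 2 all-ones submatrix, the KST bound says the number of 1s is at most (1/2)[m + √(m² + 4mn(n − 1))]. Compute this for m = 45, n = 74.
z(45, 74; 2, 2) ≤ (1/2)[45 + √(45² + 4·45·74·73)] = (1/2)[45 + √974385] = 516.0547

Kővári–Sós–Turán: let r_1, ..., r_45 be the row sums and z = Σ r_i the total number of 1s. Each pair of columns can share at most one row with both entries 1 (else a 2×2 all-ones block appears), so Σ_i C(r_i, 2) ≤ C(74, 2) = 2701. By convexity Σ_i C(r_i, 2) ≥ 45·C(z/45, 2) = z(z − 45)/(2·45), giving z² − 45z − 45·74·73 ≤ 0 and hence z ≤ (1/2)[45 + √(2025 + 4·243090)] = (1/2)[45 + √974385] ≈ (1/2)(45 + 987.1094) = 516.0547.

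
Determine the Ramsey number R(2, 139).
R(2, 139) = 139

R(2, k) = k for all k ≥ 2: in a 2-colouring of K_k, either some edge is red (a red K_2) or all edges are blue (a blue K_k). And K_{138} coloured all-blue has no blue K_139, so R(2, 139) > 138. Hence R(2, 139) = 139.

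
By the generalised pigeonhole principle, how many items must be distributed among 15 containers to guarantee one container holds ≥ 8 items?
n = (8 − 1)·15 + 1 = 106

By the generalised pigeonhole principle, to guarantee some box contains ≥ r objects we need more than (r − 1) · k objects total. Threshold: n = (r − 1) · k + 1. With r = 8 and k = 15: n = 7 · 15 + 1 = 105 + 1 = 106. For n = 105 = 7 · 15, we can put exactly 7 objects in every box, avoiding 8 in any single one — so 106 is tight.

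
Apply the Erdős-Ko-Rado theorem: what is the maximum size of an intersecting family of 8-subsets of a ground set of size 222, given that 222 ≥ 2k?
max |F| = C(221, 7) = 4641271471980

The Erdős-Ko-Rado theorem states: for n ≥ 2k, an intersecting family of k-subsets of an n-element set has size at most C(n − 1, k − 1), with equality for 'star' families {A ⊆ [n] : |A| = k, i ∈ A} (fix an element i). For n = 222, k = 8: C(221, 7) = 4641271471980.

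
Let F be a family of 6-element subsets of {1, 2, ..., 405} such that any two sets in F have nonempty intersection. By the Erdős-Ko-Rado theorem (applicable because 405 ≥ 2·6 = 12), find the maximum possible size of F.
max |F| = C(404, 5) = 87485400080

Erdős-Ko-Rado (1961): when n ≥ 2k, max |F| = C(n−1, k−1). The bound is attained by the star {A : i ∈ A} for any fixed i ∈ [n]. Here C(405−1, 6−1) = C(404, 5) = 87485400080.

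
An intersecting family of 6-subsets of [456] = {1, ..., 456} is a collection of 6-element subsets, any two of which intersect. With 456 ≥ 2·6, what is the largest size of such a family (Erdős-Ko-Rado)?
max |F| = C(455, 5) = 158964146341

Erdős-Ko-Rado (1961): when n ≥ 2k, max |F| = C(n−1, k−1). The bound is attained by the star {A : i ∈ A} for any fixed i ∈ [n]. Here C(456−1, 6−1) = C(455, 5) = 158964146341.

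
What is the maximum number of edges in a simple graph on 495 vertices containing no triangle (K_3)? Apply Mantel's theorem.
ex(495, K_3) = ⌊495^2/4⌋ = 61256

Mantel (1907): a triangle-free graph on n vertices has at most ⌊n^2/4⌋ edges, with equality for the complete bipartite graph K_{⌊n/2⌋, ⌈n/2⌉}. For n = 495: ⌊495^2/4⌋ = ⌊245025/4⌋ = 61256. The extremal graph is K_{247, 248}, which has 247·248 = 61256 edges.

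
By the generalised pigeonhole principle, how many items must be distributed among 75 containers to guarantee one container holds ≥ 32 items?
n = (32 − 1)·75 + 1 = 2326

By the generalised pigeonhole principle, to guarantee some box contains ≥ r objects we need more than (r − 1) · k objects total. Threshold: n = (r − 1) · k + 1. With r = 32 and k = 75: n = 31 · 75 + 1 = 2325 + 1 = 2326. For n = 2325 = 31 · 75, we can put exactly 31 objects in every box, avoiding 32 in any single one — so 2326 is tight.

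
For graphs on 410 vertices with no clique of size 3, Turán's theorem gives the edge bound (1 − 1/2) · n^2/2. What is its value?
Turán density bound = (1/2) · 410^2/2 = 42025

Turán's theorem: ex(n, K_{r+1}) is achieved by the complete r-partite Turán graph T(n, r) with parts as balanced as possible, and is at most (1 − 1/r) · n^2/2. For r = 2, n = 410: the density bound is (1/2) · 168100/2 = 42025. Since 2 ∣ 410, the Turán graph T(410, 2) has parts of equal size 205, and its edge count e(T(410, 2)) = 42025 attains the density bound exactly.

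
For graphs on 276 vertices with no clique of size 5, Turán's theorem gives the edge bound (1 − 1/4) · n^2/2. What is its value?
Turán density bound = (3/4) · 276^2/2 = 28566

Turán's theorem: ex(n, K_{r+1}) is achieved by the complete r-partite Turán graph T(n, r) with parts as balanced as possible, and is at most (1 − 1/r) · n^2/2. For r = 4, n = 276: the density bound is (3/4) · 76176/2 = 28566. Since 4 ∣ 276, the Turán graph T(276, 4) has parts of equal size 69, and its edge count e(T(276, 4)) = 28566 attains the density bound exactly.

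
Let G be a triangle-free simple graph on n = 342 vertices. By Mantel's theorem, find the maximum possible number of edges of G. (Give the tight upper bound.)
ex(342, K_3) = ⌊342^2/4⌋ = 29241

Mantel (1907): a triangle-free graph on n vertices has at most ⌊n^2/4⌋ edges, with equality for the complete bipartite graph K_{⌊n/2⌋, ⌈n/2⌉}. For n = 342: ⌊342^2/4⌋ = ⌊116964/4⌋ = 29241. The extremal graph is K_{171, 171}, which has 171·171 = 29241 edges.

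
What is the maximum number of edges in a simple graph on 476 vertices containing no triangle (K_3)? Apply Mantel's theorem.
ex(476, K_3) = ⌊476^2/4⌋ = 56644

Mantel (1907): a triangle-free graph on n vertices has at most ⌊n^2/4⌋ edges, with equality for the complete bipartite graph K_{⌊n/2⌋, ⌈n/2⌉}. For n = 476: ⌊476^2/4⌋ = ⌊226576/4⌋ = 56644. The extremal graph is K_{238, 238}, which has 238·238 = 56644 edges.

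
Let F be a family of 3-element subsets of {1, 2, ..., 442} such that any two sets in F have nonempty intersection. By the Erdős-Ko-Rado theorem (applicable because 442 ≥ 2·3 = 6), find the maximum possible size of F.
max |F| = C(441, 2) = 97020

Erdős-Ko-Rado (1961): when n ≥ 2k, max |F| = C(n−1, k−1). The bound is attained by the star {A : i ∈ A} for any fixed i ∈ [n]. Here C(442−1, 3−1) = C(441, 2) = 97020.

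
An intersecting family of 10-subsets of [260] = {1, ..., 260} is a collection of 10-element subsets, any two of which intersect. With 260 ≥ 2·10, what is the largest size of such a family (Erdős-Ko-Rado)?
max |F| = C(259, 9) = 12557355990278176

The Erdős-Ko-Rado theorem states: for n ≥ 2k, an intersecting family of k-subsets of an n-element set has size at most C(n − 1, k − 1), with equality for 'star' families {A ⊆ [n] : |A| = k, i ∈ A} (fix an element i). For n = 260, k = 10: C(259, 9) = 12557355990278176.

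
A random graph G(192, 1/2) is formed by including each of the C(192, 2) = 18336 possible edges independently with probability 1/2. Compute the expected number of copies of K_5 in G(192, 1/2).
E[# K_5] = C(192, 5) · (1/2)^C(5, 2) = 2063130048 / 2^10 = 32236407/16 = 2014775.4375

For each 5-subset S of vertices (there are C(192, 5) = 2063130048 such S), let X_S = 1 if S induces a K_5 (all C(5, 2) = 10 edges present). Then P(X_S = 1) = (1/2)^10 = 1/1024. By linearity of expectation, E[# K_5] = C(192, 5) · (1/2)^10 = 2063130048 / 1024 = 32236407/16 = 2014775.4375.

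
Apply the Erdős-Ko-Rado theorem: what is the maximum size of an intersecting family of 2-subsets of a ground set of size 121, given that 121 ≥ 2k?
max |F| = C(120, 1) = 120

The Erdős-Ko-Rado theorem states: for n ≥ 2k, an intersecting family of k-subsets of an n-element set has size at most C(n − 1, k − 1), with equality for 'star' families {A ⊆ [n] : |A| = k, i ∈ A} (fix an element i). For n = 121, k = 2: C(120, 1) = 120.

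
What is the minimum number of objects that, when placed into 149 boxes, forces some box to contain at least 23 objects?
n = (23 − 1)·149 + 1 = 3279

By the generalised pigeonhole principle, to guarantee some box contains ≥ r objects we need more than (r − 1) · k objects total. Threshold: n = (r − 1) · k + 1. With r = 23 and k = 149: n = 22 · 149 + 1 = 3278 + 1 = 3279. For n = 3278 = 22 · 149, we can put exactly 22 objects in every box, avoiding 23 in any single one — so 3279 is tight.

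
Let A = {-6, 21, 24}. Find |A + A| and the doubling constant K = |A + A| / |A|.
K = |A + A| / |A| = 6/3 = 2

Enumerate A + A = {a + b : a, b ∈ A}. With |A| = 3, there are |A|^2 = 9 ordered sum pairs; collecting distinct values, A + A = {-12, 15, 18, 42, 45, 48}, so |A + A| = 6. Thus K = 6/3 = 2. For comparison, the minimum possible |A + A| over all 3-element sets is 2·3 − 1 = 5 (so min K = 5/3), attained only by arithmetic progressions.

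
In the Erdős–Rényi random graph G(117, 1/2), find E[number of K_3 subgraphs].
E[# K_3] = C(117, 3) · (1/2)^C(3, 2) = 260130 / 2^3 = 130065/4 = 32516.25

For each 3-subset S of vertices (there are C(117, 3) = 260130 such S), let X_S = 1 if S induces a K_3 (all C(3, 2) = 3 edges present). Then P(X_S = 1) = (1/2)^3 = 1/8. By linearity of expectation, E[# K_3] = C(117, 3) · (1/2)^3 = 260130 / 8 = 130065/4 = 32516.25.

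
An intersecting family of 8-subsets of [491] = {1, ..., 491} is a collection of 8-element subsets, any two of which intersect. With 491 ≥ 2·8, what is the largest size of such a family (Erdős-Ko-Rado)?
max |F| = C(490, 7) = 1288981117753560

The Erdős-Ko-Rado theorem states: for n ≥ 2k, an intersecting family of k-subsets of an n-element set has size at most C(n − 1, k − 1), with equality for 'star' families {A ⊆ [n] : |A| = k, i ∈ A} (fix an element i). For n = 491, k = 8: C(490, 7) = 1288981117753560.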